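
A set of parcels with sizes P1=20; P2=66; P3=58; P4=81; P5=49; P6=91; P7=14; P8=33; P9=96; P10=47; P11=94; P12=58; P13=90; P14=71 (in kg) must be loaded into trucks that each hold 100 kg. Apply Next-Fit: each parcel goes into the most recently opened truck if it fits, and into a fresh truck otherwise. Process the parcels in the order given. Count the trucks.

12

truck 1: place P1 (20 kg), 80 kg left
truck 1: place P2 (66 kg), 14 kg left
truck 2: place P3 (58 kg), 42 kg left
truck 3: place P4 (81 kg), 19 kg left
truck 4: place P5 (49 kg), 51 kg left
truck 5: place P6 (91 kg), 9 kg left
truck 6: place P7 (14 kg), 86 kg left
truck 6: place P8 (33 kg), 53 kg left
truck 7: place P9 (96 kg), 4 kg left
truck 8: place P10 (47 kg), 53 kg left
truck 9: place P11 (94 kg), 6 kg left
truck 10: place P12 (58 kg), 42 kg left
truck 11: place P13 (90 kg), 10 kg left
truck 12: place P14 (71 kg), 29 kg left
Final trucks: [20,66] [58] [81] [49] [91] [14,33] [96] [47] [94] [58] [90] [71].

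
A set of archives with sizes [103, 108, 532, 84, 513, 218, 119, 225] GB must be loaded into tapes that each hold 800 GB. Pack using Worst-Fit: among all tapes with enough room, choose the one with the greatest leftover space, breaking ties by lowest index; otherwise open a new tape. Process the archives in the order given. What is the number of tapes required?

tape 1: place 103 GB, 697 GB left
tape 1: place 108 GB, 589 GB left
tape 1: place 532 GB, 57 GB left
tape 2: place 84 GB, 716 GB left
tape 2: place 513 GB, 203 GB left
tape 3: place 218 GB, 582 GB left
tape 3: place 119 GB, 463 GB left
tape 3: place 225 GB, 238 GB left
Final tapes: [103,108,532] [84,513] [218,119,225].

3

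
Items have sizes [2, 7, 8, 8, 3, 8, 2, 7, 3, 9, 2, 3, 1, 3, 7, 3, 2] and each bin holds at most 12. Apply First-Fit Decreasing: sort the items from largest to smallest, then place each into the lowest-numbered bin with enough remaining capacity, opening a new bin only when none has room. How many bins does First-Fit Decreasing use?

Sorted descending: 9, 8, 8, 8, 7, 7, 7, 3, 3, 3, 3, 3, 2, 2, 2, 2, 1.
bin 1: place 9, 3 left
bin 2: place 8, 4 left
bin 3: place 8, 4 left
bin 4: place 8, 4 left
bin 5: place 7, 5 left
bin 6: place 7, 5 left
bin 7: place 7, 5 left
bin 1: place 3, 0 left
bin 2: place 3, 1 left
bin 3: place 3, 1 left
bin 4: place 3, 1 left
bin 5: place 3, 2 left
bin 5: place 2, 0 left
bin 6: place 2, 3 left
bin 6: place 2, 1 left
bin 7: place 2, 3 left
bin 2: place 1, 0 left
Final bins: [9,3] [8,3,1] [8,3] [8,3] [7,3,2] [7,2,2] [7,2].

7 bins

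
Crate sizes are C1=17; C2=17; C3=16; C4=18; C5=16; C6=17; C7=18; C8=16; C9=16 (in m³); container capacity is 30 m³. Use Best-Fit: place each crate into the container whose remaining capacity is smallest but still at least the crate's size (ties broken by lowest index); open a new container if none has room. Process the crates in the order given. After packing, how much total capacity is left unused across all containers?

container 1: place C1 (17 m³), 13 m³ left
container 2: place C2 (17 m³), 13 m³ left
container 3: place C3 (16 m³), 14 m³ left
container 4: place C4 (18 m³), 12 m³ left
container 5: place C5 (16 m³), 14 m³ left
container 6: place C6 (17 m³), 13 m³ left
container 7: place C7 (18 m³), 12 m³ left
container 8: place C8 (16 m³), 14 m³ left
container 9: place C9 (16 m³), 14 m³ left
9 containers × 30 m³ = 270 m³; used 151 m³; unused 119 m³.

119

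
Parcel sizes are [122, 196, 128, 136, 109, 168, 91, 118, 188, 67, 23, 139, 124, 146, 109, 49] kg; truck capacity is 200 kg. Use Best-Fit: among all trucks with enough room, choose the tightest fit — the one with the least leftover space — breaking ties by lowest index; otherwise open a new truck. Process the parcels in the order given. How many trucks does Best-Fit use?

12 trucks

truck 1: place 122 kg, 78 kg left
truck 2: place 196 kg, 4 kg left
truck 3: place 128 kg, 72 kg left
truck 4: place 136 kg, 64 kg left
truck 5: place 109 kg, 91 kg left
truck 6: place 168 kg, 32 kg left
truck 5: place 91 kg, 0 kg left
truck 7: place 118 kg, 82 kg left
truck 8: place 188 kg, 12 kg left
truck 3: place 67 kg, 5 kg left
truck 6: place 23 kg, 9 kg left
truck 9: place 139 kg, 61 kg left
truck 10: place 124 kg, 76 kg left
truck 11: place 146 kg, 54 kg left
truck 12: place 109 kg, 91 kg left
truck 11: place 49 kg, 5 kg left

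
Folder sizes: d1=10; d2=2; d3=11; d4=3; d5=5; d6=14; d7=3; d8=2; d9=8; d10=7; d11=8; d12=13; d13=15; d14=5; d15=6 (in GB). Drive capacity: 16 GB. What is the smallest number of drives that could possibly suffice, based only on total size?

7 drives

Total size = 10 + 2 + 11 + 3 + 5 + 14 + 3 + 2 + 8 + 7 + 8 + 13 + 15 + 5 + 6 = 112 GB.
⌈112 / 16⌉ = 7.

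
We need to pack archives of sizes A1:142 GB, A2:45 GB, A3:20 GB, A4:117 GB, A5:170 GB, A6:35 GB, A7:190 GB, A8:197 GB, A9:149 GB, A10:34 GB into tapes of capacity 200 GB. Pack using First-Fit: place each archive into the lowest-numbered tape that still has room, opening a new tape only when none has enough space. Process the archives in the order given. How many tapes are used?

6 tapes

A1 (142 GB) → tape 1 (remaining 58 GB)
A2 (45 GB) → tape 1 (remaining 13 GB)
A3 (20 GB) → tape 2 (remaining 180 GB)
A4 (117 GB) → tape 2 (remaining 63 GB)
A5 (170 GB) → tape 3 (remaining 30 GB)
A6 (35 GB) → tape 2 (remaining 28 GB)
A7 (190 GB) → tape 4 (remaining 10 GB)
A8 (197 GB) → tape 5 (remaining 3 GB)
A9 (149 GB) → tape 6 (remaining 51 GB)
A10 (34 GB) → tape 6 (remaining 17 GB)
Final tapes: [142,45] [20,117,35] [170] [190] [197] [149,34].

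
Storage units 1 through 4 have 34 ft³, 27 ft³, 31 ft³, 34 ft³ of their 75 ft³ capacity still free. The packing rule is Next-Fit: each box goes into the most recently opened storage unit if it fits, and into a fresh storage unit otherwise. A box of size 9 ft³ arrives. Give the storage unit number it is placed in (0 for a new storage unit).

4

Next-Fit only looks at storage unit 4, which has 34 ft³ free.
9 ft³ fits there.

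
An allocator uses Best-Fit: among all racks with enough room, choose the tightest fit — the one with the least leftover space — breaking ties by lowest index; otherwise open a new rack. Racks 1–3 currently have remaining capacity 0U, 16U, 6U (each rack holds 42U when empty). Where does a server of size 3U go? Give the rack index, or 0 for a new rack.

3

Racks with room: rack 2 (16U), rack 3 (6U).
Tightest fit is rack 3 with 6U free.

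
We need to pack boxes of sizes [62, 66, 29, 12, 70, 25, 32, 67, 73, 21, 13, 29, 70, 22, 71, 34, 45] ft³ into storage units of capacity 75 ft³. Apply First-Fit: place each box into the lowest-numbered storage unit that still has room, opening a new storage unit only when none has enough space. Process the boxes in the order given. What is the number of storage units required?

storage unit 1: place 62 ft³, 13 ft³ left
storage unit 2: place 66 ft³, 9 ft³ left
storage unit 3: place 29 ft³, 46 ft³ left
storage unit 1: place 12 ft³, 1 ft³ left
storage unit 4: place 70 ft³, 5 ft³ left
storage unit 3: place 25 ft³, 21 ft³ left
storage unit 5: place 32 ft³, 43 ft³ left
storage unit 6: place 67 ft³, 8 ft³ left
storage unit 7: place 73 ft³, 2 ft³ left
storage unit 3: place 21 ft³, 0 ft³ left
storage unit 5: place 13 ft³, 30 ft³ left
storage unit 5: place 29 ft³, 1 ft³ left
storage unit 8: place 70 ft³, 5 ft³ left
storage unit 9: place 22 ft³, 53 ft³ left
storage unit 10: place 71 ft³, 4 ft³ left
storage unit 9: place 34 ft³, 19 ft³ left
storage unit 11: place 45 ft³, 30 ft³ left
Final storage units: [62,12] [66] [29,25,21] [70] [32,13,29] [67] [73] [70] [22,34] [71] [45].

11 storage units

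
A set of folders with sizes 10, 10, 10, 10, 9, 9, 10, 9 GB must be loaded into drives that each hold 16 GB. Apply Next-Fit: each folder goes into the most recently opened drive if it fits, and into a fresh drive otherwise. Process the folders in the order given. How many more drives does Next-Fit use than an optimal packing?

0

Next-Fit: [10] [10] [10] [10] [9] [9] [10] [9] → 8 drives.
8 folders exceed 8 GB (half the capacity), and no two of those can share a drive, so at least 8 drives are needed.
So 8 is already optimal.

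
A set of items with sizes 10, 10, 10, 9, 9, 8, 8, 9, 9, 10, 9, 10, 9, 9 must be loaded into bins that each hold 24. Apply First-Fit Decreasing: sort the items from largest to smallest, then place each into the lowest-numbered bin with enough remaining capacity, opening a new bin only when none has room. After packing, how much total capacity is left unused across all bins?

Sorted descending: 10, 10, 10, 10, 10, 9, 9, 9, 9, 9, 9, 9, 8, 8.
Put 10 in bin 1; 14 remain.
Put 10 in bin 1; 4 remain.
Put 10 in bin 2; 14 remain.
Put 10 in bin 2; 4 remain.
Put 10 in bin 3; 14 remain.
Put 9 in bin 3; 5 remain.
Put 9 in bin 4; 15 remain.
Put 9 in bin 4; 6 remain.
Put 9 in bin 5; 15 remain.
Put 9 in bin 5; 6 remain.
Put 9 in bin 6; 15 remain.
Put 9 in bin 6; 6 remain.
Put 8 in bin 7; 16 remain.
Put 8 in bin 7; 8 remain.
7 bins × 24 = 168; used 129; unused 39.

39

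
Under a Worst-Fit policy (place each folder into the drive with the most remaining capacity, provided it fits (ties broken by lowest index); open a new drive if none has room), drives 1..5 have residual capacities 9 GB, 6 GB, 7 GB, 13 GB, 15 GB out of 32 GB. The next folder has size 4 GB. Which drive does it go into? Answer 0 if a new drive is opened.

Drives with room: drive 1 (9 GB), drive 2 (6 GB), drive 3 (7 GB), drive 4 (13 GB), drive 5 (15 GB).
Most room is drive 5 with 15 GB free.

5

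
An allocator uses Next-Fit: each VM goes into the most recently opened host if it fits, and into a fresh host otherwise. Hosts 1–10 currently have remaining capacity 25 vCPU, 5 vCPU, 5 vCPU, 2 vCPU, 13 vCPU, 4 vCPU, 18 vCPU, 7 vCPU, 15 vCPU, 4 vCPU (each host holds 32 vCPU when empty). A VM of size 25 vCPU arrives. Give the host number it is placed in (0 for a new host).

0

Next-Fit only looks at host 10, which has 4 vCPU free.
25 vCPU does not fit, so a new host is opened.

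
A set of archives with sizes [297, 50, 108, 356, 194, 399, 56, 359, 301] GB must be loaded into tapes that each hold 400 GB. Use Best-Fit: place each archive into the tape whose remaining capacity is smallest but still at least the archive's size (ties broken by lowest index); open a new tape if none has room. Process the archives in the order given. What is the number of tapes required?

Put 297 GB in tape 1; 103 GB remain.
Put 50 GB in tape 1; 53 GB remain.
Put 108 GB in tape 2; 292 GB remain.
Put 356 GB in tape 3; 44 GB remain.
Put 194 GB in tape 2; 98 GB remain.
Put 399 GB in tape 4; 1 GB remain.
Put 56 GB in tape 2; 42 GB remain.
Put 359 GB in tape 5; 41 GB remain.
Put 301 GB in tape 6; 99 GB remain.

6 tapes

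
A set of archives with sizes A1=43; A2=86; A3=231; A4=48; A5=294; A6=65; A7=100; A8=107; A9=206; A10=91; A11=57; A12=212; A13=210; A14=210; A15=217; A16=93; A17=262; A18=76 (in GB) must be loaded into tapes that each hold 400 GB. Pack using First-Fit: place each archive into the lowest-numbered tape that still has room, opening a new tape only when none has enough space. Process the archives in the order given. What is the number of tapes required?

Put A1 (43 GB) in tape 1; 357 GB remain.
Put A2 (86 GB) in tape 1; 271 GB remain.
Put A3 (231 GB) in tape 1; 40 GB remain.
Put A4 (48 GB) in tape 2; 352 GB remain.
Put A5 (294 GB) in tape 2; 58 GB remain.
Put A6 (65 GB) in tape 3; 335 GB remain.
Put A7 (100 GB) in tape 3; 235 GB remain.
Put A8 (107 GB) in tape 3; 128 GB remain.
Put A9 (206 GB) in tape 4; 194 GB remain.
Put A10 (91 GB) in tape 3; 37 GB remain.
Put A11 (57 GB) in tape 2; 1 GB remain.
Put A12 (212 GB) in tape 5; 188 GB remain.
Put A13 (210 GB) in tape 6; 190 GB remain.
Put A14 (210 GB) in tape 7; 190 GB remain.
Put A15 (217 GB) in tape 8; 183 GB remain.
Put A16 (93 GB) in tape 4; 101 GB remain.
Put A17 (262 GB) in tape 9; 138 GB remain.
Put A18 (76 GB) in tape 4; 25 GB remain.

9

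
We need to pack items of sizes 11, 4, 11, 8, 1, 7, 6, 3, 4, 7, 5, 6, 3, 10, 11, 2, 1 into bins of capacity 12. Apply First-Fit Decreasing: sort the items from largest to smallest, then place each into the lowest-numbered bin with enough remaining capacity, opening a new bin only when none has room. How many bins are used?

Sorted descending: 11, 11, 11, 10, 8, 7, 7, 6, 6, 5, 4, 4, 3, 3, 2, 1, 1.
Put 11 in bin 1; 1 remain.
Put 11 in bin 2; 1 remain.
Put 11 in bin 3; 1 remain.
Put 10 in bin 4; 2 remain.
Put 8 in bin 5; 4 remain.
Put 7 in bin 6; 5 remain.
Put 7 in bin 7; 5 remain.
Put 6 in bin 8; 6 remain.
Put 6 in bin 8; 0 remain.
Put 5 in bin 6; 0 remain.
Put 4 in bin 5; 0 remain.
Put 4 in bin 7; 1 remain.
Put 3 in bin 9; 9 remain.
Put 3 in bin 9; 6 remain.
Put 2 in bin 4; 0 remain.
Put 1 in bin 1; 0 remain.
Put 1 in bin 2; 0 remain.

9 bins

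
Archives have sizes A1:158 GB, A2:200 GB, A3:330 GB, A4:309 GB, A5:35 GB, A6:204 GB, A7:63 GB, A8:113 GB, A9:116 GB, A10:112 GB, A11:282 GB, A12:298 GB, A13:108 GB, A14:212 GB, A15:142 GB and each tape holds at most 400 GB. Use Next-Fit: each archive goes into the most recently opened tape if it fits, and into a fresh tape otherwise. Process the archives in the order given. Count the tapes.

tape 1: place A1 (158 GB), 242 GB left
tape 1: place A2 (200 GB), 42 GB left
tape 2: place A3 (330 GB), 70 GB left
tape 3: place A4 (309 GB), 91 GB left
tape 3: place A5 (35 GB), 56 GB left
tape 4: place A6 (204 GB), 196 GB left
tape 4: place A7 (63 GB), 133 GB left
tape 4: place A8 (113 GB), 20 GB left
tape 5: place A9 (116 GB), 284 GB left
tape 5: place A10 (112 GB), 172 GB left
tape 6: place A11 (282 GB), 118 GB left
tape 7: place A12 (298 GB), 102 GB left
tape 8: place A13 (108 GB), 292 GB left
tape 8: place A14 (212 GB), 80 GB left
tape 9: place A15 (142 GB), 258 GB left
Final tapes: [158,200] [330] [309,35] [204,63,113] [116,112] [282] [298] [108,212] [142].

9 tapes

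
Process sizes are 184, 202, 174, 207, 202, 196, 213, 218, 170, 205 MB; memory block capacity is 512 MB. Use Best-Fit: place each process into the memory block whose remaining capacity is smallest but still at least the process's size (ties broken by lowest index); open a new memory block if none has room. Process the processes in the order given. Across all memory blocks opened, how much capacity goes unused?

184 MB → memory block 1 (remaining 328 MB)
202 MB → memory block 1 (remaining 126 MB)
174 MB → memory block 2 (remaining 338 MB)
207 MB → memory block 2 (remaining 131 MB)
202 MB → memory block 3 (remaining 310 MB)
196 MB → memory block 3 (remaining 114 MB)
213 MB → memory block 4 (remaining 299 MB)
218 MB → memory block 4 (remaining 81 MB)
170 MB → memory block 5 (remaining 342 MB)
205 MB → memory block 5 (remaining 137 MB)
5 memory blocks × 512 MB = 2560 MB; used 1971 MB; unused 589 MB.

589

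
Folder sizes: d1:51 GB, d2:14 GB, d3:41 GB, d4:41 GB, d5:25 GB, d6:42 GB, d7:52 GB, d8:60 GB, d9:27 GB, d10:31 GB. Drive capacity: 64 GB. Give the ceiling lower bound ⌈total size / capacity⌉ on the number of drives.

6

Total size = 51 + 14 + 41 + 41 + 25 + 42 + 52 + 60 + 27 + 31 = 384 GB.
⌈384 / 64⌉ = 6.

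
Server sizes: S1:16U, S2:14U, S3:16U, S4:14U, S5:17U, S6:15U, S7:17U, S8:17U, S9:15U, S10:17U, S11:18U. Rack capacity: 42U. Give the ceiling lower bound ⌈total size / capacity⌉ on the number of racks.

Total size = 16 + 14 + 16 + 14 + 17 + 15 + 17 + 17 + 15 + 17 + 18 = 176U.
⌈176 / 42⌉ = 5.

5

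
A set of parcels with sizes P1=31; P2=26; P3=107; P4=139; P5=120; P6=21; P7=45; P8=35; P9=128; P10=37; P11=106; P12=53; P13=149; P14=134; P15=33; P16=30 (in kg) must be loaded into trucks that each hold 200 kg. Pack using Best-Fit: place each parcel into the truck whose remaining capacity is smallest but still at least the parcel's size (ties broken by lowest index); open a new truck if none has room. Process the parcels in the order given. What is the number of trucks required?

7

P1 (31 kg) → truck 1 (remaining 169 kg)
P2 (26 kg) → truck 1 (remaining 143 kg)
P3 (107 kg) → truck 1 (remaining 36 kg)
P4 (139 kg) → truck 2 (remaining 61 kg)
P5 (120 kg) → truck 3 (remaining 80 kg)
P6 (21 kg) → truck 1 (remaining 15 kg)
P7 (45 kg) → truck 2 (remaining 16 kg)
P8 (35 kg) → truck 3 (remaining 45 kg)
P9 (128 kg) → truck 4 (remaining 72 kg)
P10 (37 kg) → truck 3 (remaining 8 kg)
P11 (106 kg) → truck 5 (remaining 94 kg)
P12 (53 kg) → truck 4 (remaining 19 kg)
P13 (149 kg) → truck 6 (remaining 51 kg)
P14 (134 kg) → truck 7 (remaining 66 kg)
P15 (33 kg) → truck 6 (remaining 18 kg)
P16 (30 kg) → truck 7 (remaining 36 kg)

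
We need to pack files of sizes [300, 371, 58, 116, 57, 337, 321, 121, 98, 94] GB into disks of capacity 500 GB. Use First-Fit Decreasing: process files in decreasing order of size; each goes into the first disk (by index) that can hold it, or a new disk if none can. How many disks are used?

4

Sorted descending: 371, 337, 321, 300, 121, 116, 98, 94, 58, 57.
Put 371 GB in disk 1; 129 GB remain.
Put 337 GB in disk 2; 163 GB remain.
Put 321 GB in disk 3; 179 GB remain.
Put 300 GB in disk 4; 200 GB remain.
Put 121 GB in disk 1; 8 GB remain.
Put 116 GB in disk 2; 47 GB remain.
Put 98 GB in disk 3; 81 GB remain.
Put 94 GB in disk 4; 106 GB remain.
Put 58 GB in disk 3; 23 GB remain.
Put 57 GB in disk 4; 49 GB remain.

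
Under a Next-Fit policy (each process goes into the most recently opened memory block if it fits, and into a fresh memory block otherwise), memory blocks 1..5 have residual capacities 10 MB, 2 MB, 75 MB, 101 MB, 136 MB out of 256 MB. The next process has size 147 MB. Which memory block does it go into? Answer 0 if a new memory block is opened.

0

Next-Fit only looks at memory block 5, which has 136 MB free.
147 MB does not fit, so a new memory block is opened.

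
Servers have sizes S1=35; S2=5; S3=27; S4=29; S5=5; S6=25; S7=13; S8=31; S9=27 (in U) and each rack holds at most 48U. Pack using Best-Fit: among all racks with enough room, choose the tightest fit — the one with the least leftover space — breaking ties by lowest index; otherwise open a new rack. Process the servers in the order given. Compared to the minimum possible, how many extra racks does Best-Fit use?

0

Best-Fit: [35,5,5] [27] [29,13] [25] [31] [27] → 6 racks.
6 servers exceed 24U (half the capacity), and no two of those can share a rack, so at least 6 racks are needed.
So 6 is already optimal.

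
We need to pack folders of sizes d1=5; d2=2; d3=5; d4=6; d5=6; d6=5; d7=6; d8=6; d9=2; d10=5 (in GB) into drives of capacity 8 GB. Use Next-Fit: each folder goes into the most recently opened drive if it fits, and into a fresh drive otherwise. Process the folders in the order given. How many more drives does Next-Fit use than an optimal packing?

Next-Fit: [5,2] [5] [6] [6] [5] [6] [6,2] [5] → 8 drives.
8 folders exceed 4 GB (half the capacity), and no two of those can share a drive, so at least 8 drives are needed.
So 8 is already optimal.

0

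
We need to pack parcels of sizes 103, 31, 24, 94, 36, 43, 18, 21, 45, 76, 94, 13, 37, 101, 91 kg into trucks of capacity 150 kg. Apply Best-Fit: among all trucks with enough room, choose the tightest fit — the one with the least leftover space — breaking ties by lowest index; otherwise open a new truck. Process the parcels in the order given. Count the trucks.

103 kg → truck 1 (remaining 47 kg)
31 kg → truck 1 (remaining 16 kg)
24 kg → truck 2 (remaining 126 kg)
94 kg → truck 2 (remaining 32 kg)
36 kg → truck 3 (remaining 114 kg)
43 kg → truck 3 (remaining 71 kg)
18 kg → truck 2 (remaining 14 kg)
21 kg → truck 3 (remaining 50 kg)
45 kg → truck 3 (remaining 5 kg)
76 kg → truck 4 (remaining 74 kg)
94 kg → truck 5 (remaining 56 kg)
13 kg → truck 2 (remaining 1 kg)
37 kg → truck 5 (remaining 19 kg)
101 kg → truck 6 (remaining 49 kg)
91 kg → truck 7 (remaining 59 kg)
Final trucks: [103,31] [24,94,18,13] [36,43,21,45] [76] [94,37] [101] [91].

7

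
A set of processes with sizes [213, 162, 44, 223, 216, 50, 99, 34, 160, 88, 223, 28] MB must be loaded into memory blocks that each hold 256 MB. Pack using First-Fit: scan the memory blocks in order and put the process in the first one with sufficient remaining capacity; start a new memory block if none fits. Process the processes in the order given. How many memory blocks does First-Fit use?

213 MB → memory block 1 (remaining 43 MB)
162 MB → memory block 2 (remaining 94 MB)
44 MB → memory block 2 (remaining 50 MB)
223 MB → memory block 3 (remaining 33 MB)
216 MB → memory block 4 (remaining 40 MB)
50 MB → memory block 2 (remaining 0 MB)
99 MB → memory block 5 (remaining 157 MB)
34 MB → memory block 1 (remaining 9 MB)
160 MB → memory block 6 (remaining 96 MB)
88 MB → memory block 5 (remaining 69 MB)
223 MB → memory block 7 (remaining 33 MB)
28 MB → memory block 3 (remaining 5 MB)

7 memory blocks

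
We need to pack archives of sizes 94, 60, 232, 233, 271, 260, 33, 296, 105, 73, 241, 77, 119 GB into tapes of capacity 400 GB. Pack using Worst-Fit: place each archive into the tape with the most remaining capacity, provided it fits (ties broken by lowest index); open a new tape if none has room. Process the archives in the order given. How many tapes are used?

6 tapes

94 GB → tape 1 (remaining 306 GB)
60 GB → tape 1 (remaining 246 GB)
232 GB → tape 1 (remaining 14 GB)
233 GB → tape 2 (remaining 167 GB)
271 GB → tape 3 (remaining 129 GB)
260 GB → tape 4 (remaining 140 GB)
33 GB → tape 2 (remaining 134 GB)
296 GB → tape 5 (remaining 104 GB)
105 GB → tape 4 (remaining 35 GB)
73 GB → tape 2 (remaining 61 GB)
241 GB → tape 6 (remaining 159 GB)
77 GB → tape 6 (remaining 82 GB)
119 GB → tape 3 (remaining 10 GB)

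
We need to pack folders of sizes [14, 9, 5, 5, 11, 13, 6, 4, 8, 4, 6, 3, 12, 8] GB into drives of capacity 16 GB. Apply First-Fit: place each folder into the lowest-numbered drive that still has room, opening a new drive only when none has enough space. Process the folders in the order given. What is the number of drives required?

8

drive 1: place 14 GB, 2 GB left
drive 2: place 9 GB, 7 GB left
drive 2: place 5 GB, 2 GB left
drive 3: place 5 GB, 11 GB left
drive 3: place 11 GB, 0 GB left
drive 4: place 13 GB, 3 GB left
drive 5: place 6 GB, 10 GB left
drive 5: place 4 GB, 6 GB left
drive 6: place 8 GB, 8 GB left
drive 5: place 4 GB, 2 GB left
drive 6: place 6 GB, 2 GB left
drive 4: place 3 GB, 0 GB left
drive 7: place 12 GB, 4 GB left
drive 8: place 8 GB, 8 GB left
Final drives: [14] [9,5] [5,11] [13,3] [6,4,4] [8,6] [12] [8].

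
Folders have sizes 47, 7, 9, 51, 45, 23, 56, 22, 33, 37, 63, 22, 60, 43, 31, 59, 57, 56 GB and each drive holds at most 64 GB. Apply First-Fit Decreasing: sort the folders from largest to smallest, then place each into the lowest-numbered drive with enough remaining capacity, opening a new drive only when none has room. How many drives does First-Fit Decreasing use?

Sorted descending: 63, 60, 59, 57, 56, 56, 51, 47, 45, 43, 37, 33, 31, 23, 22, 22, 9, 7.
drive 1: place 63 GB, 1 GB left
drive 2: place 60 GB, 4 GB left
drive 3: place 59 GB, 5 GB left
drive 4: place 57 GB, 7 GB left
drive 5: place 56 GB, 8 GB left
drive 6: place 56 GB, 8 GB left
drive 7: place 51 GB, 13 GB left
drive 8: place 47 GB, 17 GB left
drive 9: place 45 GB, 19 GB left
drive 10: place 43 GB, 21 GB left
drive 11: place 37 GB, 27 GB left
drive 12: place 33 GB, 31 GB left
drive 12: place 31 GB, 0 GB left
drive 11: place 23 GB, 4 GB left
drive 13: place 22 GB, 42 GB left
drive 13: place 22 GB, 20 GB left
drive 7: place 9 GB, 4 GB left
drive 4: place 7 GB, 0 GB left
Final drives: [63] [60] [59] [57,7] [56] [56] [51,9] [47] [45] [43] [37,23] [33,31] [22,22].

13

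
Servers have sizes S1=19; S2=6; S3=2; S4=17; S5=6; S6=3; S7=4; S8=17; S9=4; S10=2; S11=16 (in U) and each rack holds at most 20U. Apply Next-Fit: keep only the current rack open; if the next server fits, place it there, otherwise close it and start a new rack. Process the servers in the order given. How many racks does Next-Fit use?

7

Put S1 (19U) in rack 1; 1U remain.
Put S2 (6U) in rack 2; 14U remain.
Put S3 (2U) in rack 2; 12U remain.
Put S4 (17U) in rack 3; 3U remain.
Put S5 (6U) in rack 4; 14U remain.
Put S6 (3U) in rack 4; 11U remain.
Put S7 (4U) in rack 4; 7U remain.
Put S8 (17U) in rack 5; 3U remain.
Put S9 (4U) in rack 6; 16U remain.
Put S10 (2U) in rack 6; 14U remain.
Put S11 (16U) in rack 7; 4U remain.
Final racks: [19] [6,2] [17] [6,3,4] [17] [4,2] [16].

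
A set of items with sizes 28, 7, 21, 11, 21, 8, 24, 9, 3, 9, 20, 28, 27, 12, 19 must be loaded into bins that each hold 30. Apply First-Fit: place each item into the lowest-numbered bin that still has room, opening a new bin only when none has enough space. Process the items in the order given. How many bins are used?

10 bins

Put 28 in bin 1; 2 remain.
Put 7 in bin 2; 23 remain.
Put 21 in bin 2; 2 remain.
Put 11 in bin 3; 19 remain.
Put 21 in bin 4; 9 remain.
Put 8 in bin 3; 11 remain.
Put 24 in bin 5; 6 remain.
Put 9 in bin 3; 2 remain.
Put 3 in bin 4; 6 remain.
Put 9 in bin 6; 21 remain.
Put 20 in bin 6; 1 remain.
Put 28 in bin 7; 2 remain.
Put 27 in bin 8; 3 remain.
Put 12 in bin 9; 18 remain.
Put 19 in bin 10; 11 remain.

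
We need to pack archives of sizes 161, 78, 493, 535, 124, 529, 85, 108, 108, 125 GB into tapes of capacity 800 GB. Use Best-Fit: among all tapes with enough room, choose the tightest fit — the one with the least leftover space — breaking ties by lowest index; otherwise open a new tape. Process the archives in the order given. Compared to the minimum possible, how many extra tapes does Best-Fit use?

Best-Fit: [161,78,493] [535,124,85] [529,108,108] [125] → 4 tapes.
Total size 2346 GB; any packing needs at least ⌈2346/800⌉ = 3 tapes.
An optimal packing achieves that bound: [535,161,85] [529,125,124] [493,108,108,78] → 3 tapes.
Excess: 4 − 3 = 1.

1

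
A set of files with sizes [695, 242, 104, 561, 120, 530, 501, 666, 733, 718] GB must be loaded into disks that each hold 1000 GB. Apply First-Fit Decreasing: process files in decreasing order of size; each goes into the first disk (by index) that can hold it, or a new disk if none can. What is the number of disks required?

7 disks

Sorted descending: 733, 718, 695, 666, 561, 530, 501, 242, 120, 104.
Put 733 GB in disk 1; 267 GB remain.
Put 718 GB in disk 2; 282 GB remain.
Put 695 GB in disk 3; 305 GB remain.
Put 666 GB in disk 4; 334 GB remain.
Put 561 GB in disk 5; 439 GB remain.
Put 530 GB in disk 6; 470 GB remain.
Put 501 GB in disk 7; 499 GB remain.
Put 242 GB in disk 1; 25 GB remain.
Put 120 GB in disk 2; 162 GB remain.
Put 104 GB in disk 2; 58 GB remain.
Final disks: [733,242] [718,120,104] [695] [666] [561] [530] [501].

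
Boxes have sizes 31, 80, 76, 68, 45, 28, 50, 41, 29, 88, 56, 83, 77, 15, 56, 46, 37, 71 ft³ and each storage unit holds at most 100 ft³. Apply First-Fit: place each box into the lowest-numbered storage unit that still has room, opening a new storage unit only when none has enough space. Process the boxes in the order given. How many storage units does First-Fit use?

31 ft³ → storage unit 1 (remaining 69 ft³)
80 ft³ → storage unit 2 (remaining 20 ft³)
76 ft³ → storage unit 3 (remaining 24 ft³)
68 ft³ → storage unit 1 (remaining 1 ft³)
45 ft³ → storage unit 4 (remaining 55 ft³)
28 ft³ → storage unit 4 (remaining 27 ft³)
50 ft³ → storage unit 5 (remaining 50 ft³)
41 ft³ → storage unit 5 (remaining 9 ft³)
29 ft³ → storage unit 6 (remaining 71 ft³)
88 ft³ → storage unit 7 (remaining 12 ft³)
56 ft³ → storage unit 6 (remaining 15 ft³)
83 ft³ → storage unit 8 (remaining 17 ft³)
77 ft³ → storage unit 9 (remaining 23 ft³)
15 ft³ → storage unit 2 (remaining 5 ft³)
56 ft³ → storage unit 10 (remaining 44 ft³)
46 ft³ → storage unit 11 (remaining 54 ft³)
37 ft³ → storage unit 10 (remaining 7 ft³)
71 ft³ → storage unit 12 (remaining 29 ft³)
Final storage units: [31,68] [80,15] [76] [45,28] [50,41] [29,56] [88] [83] [77] [56,37] [46] [71].

12 storage units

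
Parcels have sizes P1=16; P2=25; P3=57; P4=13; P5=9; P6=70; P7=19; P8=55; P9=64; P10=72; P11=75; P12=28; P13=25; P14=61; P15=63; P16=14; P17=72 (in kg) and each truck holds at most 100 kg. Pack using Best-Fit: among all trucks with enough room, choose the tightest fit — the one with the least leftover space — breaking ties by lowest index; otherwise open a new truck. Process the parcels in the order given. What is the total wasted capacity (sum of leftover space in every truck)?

truck 1: place P1 (16 kg), 84 kg left
truck 1: place P2 (25 kg), 59 kg left
truck 1: place P3 (57 kg), 2 kg left
truck 2: place P4 (13 kg), 87 kg left
truck 2: place P5 (9 kg), 78 kg left
truck 2: place P6 (70 kg), 8 kg left
truck 3: place P7 (19 kg), 81 kg left
truck 3: place P8 (55 kg), 26 kg left
truck 4: place P9 (64 kg), 36 kg left
truck 5: place P10 (72 kg), 28 kg left
truck 6: place P11 (75 kg), 25 kg left
truck 5: place P12 (28 kg), 0 kg left
truck 6: place P13 (25 kg), 0 kg left
truck 7: place P14 (61 kg), 39 kg left
truck 8: place P15 (63 kg), 37 kg left
truck 3: place P16 (14 kg), 12 kg left
truck 9: place P17 (72 kg), 28 kg left
9 trucks × 100 kg = 900 kg; used 738 kg; unused 162 kg.

162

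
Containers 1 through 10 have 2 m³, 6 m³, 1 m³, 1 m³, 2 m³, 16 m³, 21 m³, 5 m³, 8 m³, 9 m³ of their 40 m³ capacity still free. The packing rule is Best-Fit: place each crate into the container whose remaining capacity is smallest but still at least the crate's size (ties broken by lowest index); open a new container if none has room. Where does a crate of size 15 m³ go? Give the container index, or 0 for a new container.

6

Containers with room: container 6 (16 m³), container 7 (21 m³).
Tightest fit is container 6 with 16 m³ free.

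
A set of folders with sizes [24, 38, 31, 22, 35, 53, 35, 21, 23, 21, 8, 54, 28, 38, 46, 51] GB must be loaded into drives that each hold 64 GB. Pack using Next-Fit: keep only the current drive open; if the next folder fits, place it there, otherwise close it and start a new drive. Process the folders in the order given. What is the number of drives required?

drive 1: place 24 GB, 40 GB left
drive 1: place 38 GB, 2 GB left
drive 2: place 31 GB, 33 GB left
drive 2: place 22 GB, 11 GB left
drive 3: place 35 GB, 29 GB left
drive 4: place 53 GB, 11 GB left
drive 5: place 35 GB, 29 GB left
drive 5: place 21 GB, 8 GB left
drive 6: place 23 GB, 41 GB left
drive 6: place 21 GB, 20 GB left
drive 6: place 8 GB, 12 GB left
drive 7: place 54 GB, 10 GB left
drive 8: place 28 GB, 36 GB left
drive 9: place 38 GB, 26 GB left
drive 10: place 46 GB, 18 GB left
drive 11: place 51 GB, 13 GB left

11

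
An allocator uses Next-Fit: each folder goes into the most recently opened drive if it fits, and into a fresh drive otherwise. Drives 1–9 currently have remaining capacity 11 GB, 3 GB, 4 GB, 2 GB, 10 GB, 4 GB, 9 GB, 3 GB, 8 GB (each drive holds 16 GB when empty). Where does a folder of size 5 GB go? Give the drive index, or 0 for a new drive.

9

Next-Fit only looks at drive 9, which has 8 GB free.
5 GB fits there.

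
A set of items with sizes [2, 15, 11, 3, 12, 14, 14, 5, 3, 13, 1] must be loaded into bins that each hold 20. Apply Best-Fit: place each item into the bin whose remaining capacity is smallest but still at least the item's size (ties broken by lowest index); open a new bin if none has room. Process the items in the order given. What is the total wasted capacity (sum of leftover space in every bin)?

27

2 → bin 1 (remaining 18)
15 → bin 1 (remaining 3)
11 → bin 2 (remaining 9)
3 → bin 1 (remaining 0)
12 → bin 3 (remaining 8)
14 → bin 4 (remaining 6)
14 → bin 5 (remaining 6)
5 → bin 4 (remaining 1)
3 → bin 5 (remaining 3)
13 → bin 6 (remaining 7)
1 → bin 4 (remaining 0)
6 bins × 20 = 120; used 93; unused 27.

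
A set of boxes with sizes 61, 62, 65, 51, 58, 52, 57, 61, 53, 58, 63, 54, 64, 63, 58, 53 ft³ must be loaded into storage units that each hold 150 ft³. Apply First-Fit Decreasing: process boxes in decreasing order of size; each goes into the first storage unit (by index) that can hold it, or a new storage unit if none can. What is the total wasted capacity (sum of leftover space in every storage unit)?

Sorted descending: 65, 64, 63, 63, 62, 61, 61, 58, 58, 58, 57, 54, 53, 53, 52, 51.
Put 65 ft³ in storage unit 1; 85 ft³ remain.
Put 64 ft³ in storage unit 1; 21 ft³ remain.
Put 63 ft³ in storage unit 2; 87 ft³ remain.
Put 63 ft³ in storage unit 2; 24 ft³ remain.
Put 62 ft³ in storage unit 3; 88 ft³ remain.
Put 61 ft³ in storage unit 3; 27 ft³ remain.
Put 61 ft³ in storage unit 4; 89 ft³ remain.
Put 58 ft³ in storage unit 4; 31 ft³ remain.
Put 58 ft³ in storage unit 5; 92 ft³ remain.
Put 58 ft³ in storage unit 5; 34 ft³ remain.
Put 57 ft³ in storage unit 6; 93 ft³ remain.
Put 54 ft³ in storage unit 6; 39 ft³ remain.
Put 53 ft³ in storage unit 7; 97 ft³ remain.
Put 53 ft³ in storage unit 7; 44 ft³ remain.
Put 52 ft³ in storage unit 8; 98 ft³ remain.
Put 51 ft³ in storage unit 8; 47 ft³ remain.
8 storage units × 150 ft³ = 1200 ft³; used 933 ft³; unused 267 ft³.

267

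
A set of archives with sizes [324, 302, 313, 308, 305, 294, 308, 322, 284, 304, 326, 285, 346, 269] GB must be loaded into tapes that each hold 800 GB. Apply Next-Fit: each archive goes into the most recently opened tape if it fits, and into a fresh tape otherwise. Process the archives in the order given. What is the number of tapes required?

324 GB → tape 1 (remaining 476 GB)
302 GB → tape 1 (remaining 174 GB)
313 GB → tape 2 (remaining 487 GB)
308 GB → tape 2 (remaining 179 GB)
305 GB → tape 3 (remaining 495 GB)
294 GB → tape 3 (remaining 201 GB)
308 GB → tape 4 (remaining 492 GB)
322 GB → tape 4 (remaining 170 GB)
284 GB → tape 5 (remaining 516 GB)
304 GB → tape 5 (remaining 212 GB)
326 GB → tape 6 (remaining 474 GB)
285 GB → tape 6 (remaining 189 GB)
346 GB → tape 7 (remaining 454 GB)
269 GB → tape 7 (remaining 185 GB)
Final tapes: [324,302] [313,308] [305,294] [308,322] [284,304] [326,285] [346,269].

7 tapes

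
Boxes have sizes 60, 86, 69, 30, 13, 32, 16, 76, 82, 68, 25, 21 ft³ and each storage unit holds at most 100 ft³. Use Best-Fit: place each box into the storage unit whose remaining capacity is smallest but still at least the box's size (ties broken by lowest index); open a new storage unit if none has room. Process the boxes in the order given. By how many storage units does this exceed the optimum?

1

Best-Fit: [60,32] [86,13] [69,30] [16,76] [82] [68,25] [21] → 7 storage units.
Total size 578 ft³; any packing needs at least ⌈578/100⌉ = 6 storage units.
An optimal packing achieves that bound: [86,13] [82,16] [76,21] [69,30] [68,32] [60,25] → 6 storage units.
Excess: 7 − 6 = 1.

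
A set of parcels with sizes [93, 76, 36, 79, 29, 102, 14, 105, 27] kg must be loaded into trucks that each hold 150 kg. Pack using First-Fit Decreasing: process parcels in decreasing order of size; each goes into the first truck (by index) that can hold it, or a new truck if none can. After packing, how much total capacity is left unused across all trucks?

Sorted descending: 105, 102, 93, 79, 76, 36, 29, 27, 14.
truck 1: place 105 kg, 45 kg left
truck 2: place 102 kg, 48 kg left
truck 3: place 93 kg, 57 kg left
truck 4: place 79 kg, 71 kg left
truck 5: place 76 kg, 74 kg left
truck 1: place 36 kg, 9 kg left
truck 2: place 29 kg, 19 kg left
truck 3: place 27 kg, 30 kg left
truck 2: place 14 kg, 5 kg left
5 trucks × 150 kg = 750 kg; used 561 kg; unused 189 kg.

189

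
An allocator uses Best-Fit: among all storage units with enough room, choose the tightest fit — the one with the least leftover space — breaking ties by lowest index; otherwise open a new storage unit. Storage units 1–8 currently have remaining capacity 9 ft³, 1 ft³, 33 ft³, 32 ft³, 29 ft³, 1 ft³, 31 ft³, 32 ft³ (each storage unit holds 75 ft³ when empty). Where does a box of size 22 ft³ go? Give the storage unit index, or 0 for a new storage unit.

5

Storage units with room: storage unit 3 (33 ft³), storage unit 4 (32 ft³), storage unit 5 (29 ft³), storage unit 7 (31 ft³), storage unit 8 (32 ft³).
Tightest fit is storage unit 5 with 29 ft³ free.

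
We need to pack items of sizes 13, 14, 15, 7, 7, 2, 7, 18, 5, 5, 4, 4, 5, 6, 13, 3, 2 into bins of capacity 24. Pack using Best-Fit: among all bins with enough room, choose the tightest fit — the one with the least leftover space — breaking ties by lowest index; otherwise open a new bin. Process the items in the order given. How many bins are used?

bin 1: place 13, 11 left
bin 2: place 14, 10 left
bin 3: place 15, 9 left
bin 3: place 7, 2 left
bin 2: place 7, 3 left
bin 3: place 2, 0 left
bin 1: place 7, 4 left
bin 4: place 18, 6 left
bin 4: place 5, 1 left
bin 5: place 5, 19 left
bin 1: place 4, 0 left
bin 5: place 4, 15 left
bin 5: place 5, 10 left
bin 5: place 6, 4 left
bin 6: place 13, 11 left
bin 2: place 3, 0 left
bin 5: place 2, 2 left
Final bins: [13,7,4] [14,7,3] [15,7,2] [18,5] [5,4,5,6,2] [13].

6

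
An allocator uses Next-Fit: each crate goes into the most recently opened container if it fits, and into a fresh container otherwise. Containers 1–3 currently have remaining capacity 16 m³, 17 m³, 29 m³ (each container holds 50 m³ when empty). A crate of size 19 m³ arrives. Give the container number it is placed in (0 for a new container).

3

Next-Fit only looks at container 3, which has 29 m³ free.
19 m³ fits there.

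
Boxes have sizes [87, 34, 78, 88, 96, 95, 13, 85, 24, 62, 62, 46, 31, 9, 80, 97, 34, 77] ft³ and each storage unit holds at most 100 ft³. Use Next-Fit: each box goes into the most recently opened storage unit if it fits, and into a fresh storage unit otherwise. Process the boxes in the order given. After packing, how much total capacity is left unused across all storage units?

Put 87 ft³ in storage unit 1; 13 ft³ remain.
Put 34 ft³ in storage unit 2; 66 ft³ remain.
Put 78 ft³ in storage unit 3; 22 ft³ remain.
Put 88 ft³ in storage unit 4; 12 ft³ remain.
Put 96 ft³ in storage unit 5; 4 ft³ remain.
Put 95 ft³ in storage unit 6; 5 ft³ remain.
Put 13 ft³ in storage unit 7; 87 ft³ remain.
Put 85 ft³ in storage unit 7; 2 ft³ remain.
Put 24 ft³ in storage unit 8; 76 ft³ remain.
Put 62 ft³ in storage unit 8; 14 ft³ remain.
Put 62 ft³ in storage unit 9; 38 ft³ remain.
Put 46 ft³ in storage unit 10; 54 ft³ remain.
Put 31 ft³ in storage unit 10; 23 ft³ remain.
Put 9 ft³ in storage unit 10; 14 ft³ remain.
Put 80 ft³ in storage unit 11; 20 ft³ remain.
Put 97 ft³ in storage unit 12; 3 ft³ remain.
Put 34 ft³ in storage unit 13; 66 ft³ remain.
Put 77 ft³ in storage unit 14; 23 ft³ remain.
14 storage units × 100 ft³ = 1400 ft³; used 1098 ft³; unused 302 ft³.

302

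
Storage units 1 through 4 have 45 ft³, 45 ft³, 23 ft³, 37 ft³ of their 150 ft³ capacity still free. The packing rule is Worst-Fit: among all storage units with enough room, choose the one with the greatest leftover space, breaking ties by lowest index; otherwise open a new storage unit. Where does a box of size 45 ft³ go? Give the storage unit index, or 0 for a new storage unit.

Storage units with room: storage unit 1 (45 ft³), storage unit 2 (45 ft³).
Most room is storage unit 1 with 45 ft³ free.

1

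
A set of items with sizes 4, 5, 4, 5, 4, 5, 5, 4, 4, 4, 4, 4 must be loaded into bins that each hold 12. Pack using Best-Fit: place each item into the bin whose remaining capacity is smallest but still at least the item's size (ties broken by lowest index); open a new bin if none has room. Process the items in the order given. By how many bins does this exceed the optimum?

1

Best-Fit: [4,5] [4,5] [4,5] [5,4] [4,4,4] [4] → 6 bins.
Total size 52; any packing needs at least ⌈52/12⌉ = 5 bins.
An optimal packing achieves that bound: [5,5] [5,5] [4,4,4] [4,4,4] [4,4] → 5 bins.
Excess: 6 − 5 = 1.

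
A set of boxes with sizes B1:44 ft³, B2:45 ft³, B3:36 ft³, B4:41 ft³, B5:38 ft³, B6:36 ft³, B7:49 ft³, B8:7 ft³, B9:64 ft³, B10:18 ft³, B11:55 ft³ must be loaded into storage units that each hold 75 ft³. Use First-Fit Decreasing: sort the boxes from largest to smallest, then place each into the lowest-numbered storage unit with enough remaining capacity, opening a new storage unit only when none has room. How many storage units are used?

8 storage units

Sorted descending: 64, 55, 49, 45, 44, 41, 38, 36, 36, 18, 7.
64 ft³ → storage unit 1 (remaining 11 ft³)
55 ft³ → storage unit 2 (remaining 20 ft³)
49 ft³ → storage unit 3 (remaining 26 ft³)
45 ft³ → storage unit 4 (remaining 30 ft³)
44 ft³ → storage unit 5 (remaining 31 ft³)
41 ft³ → storage unit 6 (remaining 34 ft³)
38 ft³ → storage unit 7 (remaining 37 ft³)
36 ft³ → storage unit 7 (remaining 1 ft³)
36 ft³ → storage unit 8 (remaining 39 ft³)
18 ft³ → storage unit 2 (remaining 2 ft³)
7 ft³ → storage unit 1 (remaining 4 ft³)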